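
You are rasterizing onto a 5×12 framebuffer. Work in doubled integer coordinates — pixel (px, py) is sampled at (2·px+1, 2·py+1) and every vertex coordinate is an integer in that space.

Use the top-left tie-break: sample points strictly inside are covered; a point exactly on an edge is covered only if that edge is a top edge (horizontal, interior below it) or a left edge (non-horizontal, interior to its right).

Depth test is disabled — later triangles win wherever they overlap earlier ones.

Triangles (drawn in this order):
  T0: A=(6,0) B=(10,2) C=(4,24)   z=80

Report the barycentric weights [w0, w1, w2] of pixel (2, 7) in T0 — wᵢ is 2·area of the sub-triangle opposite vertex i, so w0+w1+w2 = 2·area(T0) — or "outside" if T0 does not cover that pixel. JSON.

T0:
  2·area = 100
  edge (6, 0)→(10, 2): d=(4,2) right/bottom  bias=-1
  edge (10, 2)→(4, 24): d=(-6,22) right/bottom  bias=-1
  edge (4, 24)→(6, 0): d=(2,-24) top-left  bias=+0
    (3,0)@(7, 1): e=[2,72,26] → #
    (4,0)@(9, 1): e=[-2,28,74] → ·
    (3,1)@(7, 3): e=[10,60,30] → #
    (4,1)@(9, 3): e=[6,16,78] → #
    (3,2)@(7, 5): e=[18,48,34] → #
    (3,3)@(7, 7): e=[26,36,38] → #
    (4,3)@(9, 7): e=[22,-8,86] → ·
    (3,4)@(7, 9): e=[34,24,42] → #
    (4,4)@(9, 9): e=[30,-20,90] → ·
    (3,5)@(7, 11): e=[42,12,46] → #
    (4,5)@(9, 11): e=[38,-32,94] → ·
    (2,6)@(5, 13): e=[54,44,2] → #
    (3,6)@(7, 13): e=[50,0,50] → ·  [on edge]
  covered (12 px):
    · · · # ·
    · · · # #
    · · · # #
    · · · # ·
    · · · # ·
    · · · # ·
    · · # · ·
    · · # · ·
    · · # · ·
    · · # · ·
    · · · · ·
    · · · · ·

Answer: [32,6,62]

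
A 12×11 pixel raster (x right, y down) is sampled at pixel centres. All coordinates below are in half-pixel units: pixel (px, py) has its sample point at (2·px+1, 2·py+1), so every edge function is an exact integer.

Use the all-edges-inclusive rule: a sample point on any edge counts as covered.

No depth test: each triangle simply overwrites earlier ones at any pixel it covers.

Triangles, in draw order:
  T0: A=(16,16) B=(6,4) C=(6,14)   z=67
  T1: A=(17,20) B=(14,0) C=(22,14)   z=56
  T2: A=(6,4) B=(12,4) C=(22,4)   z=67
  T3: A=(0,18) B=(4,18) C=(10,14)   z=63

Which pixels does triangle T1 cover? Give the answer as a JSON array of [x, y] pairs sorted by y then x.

T0:
  2·area = 100  (B↔C swapped to make it positive)
  edge (16, 16)→(6, 14): d=(-10,-2) inclusive
  edge (6, 14)→(6, 4): d=(0,-10) inclusive
  edge (6, 4)→(16, 16): d=(10,12) inclusive
    (3,3)@(7, 7): e=[72,10,18] → █
    (4,3)@(9, 7): e=[76,30,-6] → ·
    (3,4)@(7, 9): e=[52,10,38] → █
    (4,4)@(9, 9): e=[56,30,14] → █
    (5,4)@(11, 9): e=[60,50,-10] → ·
    (3,5)@(7, 11): e=[32,10,58] → █
    (5,5)@(11, 11): e=[40,50,10] → █
    (6,5)@(13, 11): e=[44,70,-14] → ·
    (0,6)@(1, 13): e=[0,-50,150] → ·  [on edge]
    (3,6)@(7, 13): e=[12,10,78] → █
    (6,6)@(13, 13): e=[24,70,6] → █
    (7,6)@(15, 13): e=[28,90,-18] → ·
    (5,7)@(11, 15): e=[0,50,50] → █  [on edge]
    (10,8)@(21, 17): e=[0,150,-50] → ·  [on edge]
  covered (13 px):
    · · · · · · · · · · · ·
    · · · · · · · · · · · ·
    · · · · · · · · · · · ·
    · · · █ · · · · · · · ·
    · · · █ █ · · · · · · ·
    · · · █ █ █ · · · · · ·
    · · · █ █ █ █ · · · · ·
    · · · · · █ █ █ · · · ·
    · · · · · · · · · · · ·
    · · · · · · · · · · · ·
    · · · · · · · · · · · ·
T1:
  2·area = 118
  edge (17, 20)→(14, 0): d=(-3,-20) inclusive
  edge (14, 0)→(22, 14): d=(8,14) inclusive
  edge (22, 14)→(17, 20): d=(-5,6) inclusive
    (7,1)@(15, 3): e=[11,10,97] → █
    (8,1)@(17, 3): e=[51,-18,85] → ·
    (7,2)@(15, 5): e=[5,26,87] → █
    (8,2)@(17, 5): e=[45,-2,75] → ·
    (7,3)@(15, 7): e=[-1,42,77] → ·
    (8,3)@(17, 7): e=[39,14,65] → █
    (9,3)@(19, 7): e=[79,-14,53] → ·
    (8,4)@(17, 9): e=[33,30,55] → █
    (9,4)@(19, 9): e=[73,2,43] → █
    (10,4)@(21, 9): e=[113,-26,31] → ·
    (8,5)@(17, 11): e=[27,46,45] → █
    (10,5)@(21, 11): e=[107,-10,21] → ·
  covered (16 px):
    · · · · · · · · · · · ·
    · · · · · · · █ · · · ·
    · · · · · · · █ · · · ·
    · · · · · · · · █ · · ·
    · · · · · · · · █ █ · ·
    · · · · · · · · █ █ · ·
    · · · · · · · · █ █ █ ·
    · · · · · · · · █ █ █ ·
    · · · · · · · · █ █ · ·
    · · · · · · · · █ · · ·
    · · · · · · · · · · · ·
T2:
  degenerate (2·area = 0) — covers nothing
T3:
  2·area = 16  (B↔C swapped to make it positive)
  edge (0, 18)→(10, 14): d=(10,-4) inclusive
  edge (10, 14)→(4, 18): d=(-6,4) inclusive
  edge (4, 18)→(0, 18): d=(-4,0) inclusive
    (1,8)@(3, 17): e=[2,10,4] → █
    (2,8)@(5, 17): e=[10,2,4] → █
    (3,8)@(7, 17): e=[18,-6,4] → ·
    (1,9)@(3, 19): e=[22,-2,-4] → ·
    (2,9)@(5, 19): e=[30,-10,-4] → ·
  covered (2 px):
    · · · · · · · · · · · ·
    · · · · · · · · · · · ·
    · · · · · · · · · · · ·
    · · · · · · · · · · · ·
    · · · · · · · · · · · ·
    · · · · · · · · · · · ·
    · · · · · · · · · · · ·
    · · · · · · · · · · · ·
    · █ █ · · · · · · · · ·
    · · · · · · · · · · · ·
    · · · · · · · · · · · ·

Final: [[7,1],[7,2],[8,3],[8,4],[9,4],[8,5],[9,5],[8,6],[9,6],[10,6],[8,7],[9,7],[10,7],[8,8],[9,8],[8,9]]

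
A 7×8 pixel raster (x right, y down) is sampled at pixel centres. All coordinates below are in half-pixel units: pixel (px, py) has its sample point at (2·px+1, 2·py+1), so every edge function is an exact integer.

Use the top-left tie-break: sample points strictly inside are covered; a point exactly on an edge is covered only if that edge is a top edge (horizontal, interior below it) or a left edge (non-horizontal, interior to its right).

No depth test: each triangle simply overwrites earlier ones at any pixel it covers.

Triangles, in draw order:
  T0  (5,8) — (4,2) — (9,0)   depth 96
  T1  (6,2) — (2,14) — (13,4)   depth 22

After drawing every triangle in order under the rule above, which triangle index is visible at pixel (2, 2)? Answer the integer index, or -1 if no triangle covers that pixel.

T0:
  2·area = 32
  edge (5, 8)→(4, 2): d=(-1,-6) top-left  bias=+0
  edge (4, 2)→(9, 0): d=(5,-2) top-left  bias=+0
  edge (9, 0)→(5, 8): d=(-4,8) right/bottom  bias=-1
    (3,0)@(7, 1): e=[19,1,12] → X
    (4,0)@(9, 1): e=[31,5,-4] → .
    (2,1)@(5, 3): e=[5,7,20] → X
    (4,1)@(9, 3): e=[29,15,-12] → .
    (2,2)@(5, 5): e=[3,17,12] → X
    (3,2)@(7, 5): e=[15,21,-4] → .
    (2,3)@(5, 7): e=[1,27,4] → X
    (3,3)@(7, 7): e=[13,31,-12] → .
    (2,4)@(5, 9): e=[-1,37,-4] → .
  covered (5 px):
    . . . X . . .
    . . X X . . .
    . . X . . . .
    . . X . . . .
    . . . . . . .
    . . . . . . .
    . . . . . . .
    . . . . . . .
T1:
  2·area = 92  (B↔C swapped to make it positive)
  edge (6, 2)→(13, 4): d=(7,2) right/bottom  bias=-1
  edge (13, 4)→(2, 14): d=(-11,10) right/bottom  bias=-1
  edge (2, 14)→(6, 2): d=(4,-12) top-left  bias=+0
    (3,1)@(7, 3): e=[5,71,16] → X
    (4,1)@(9, 3): e=[1,51,40] → X
    (5,1)@(11, 3): e=[-3,31,64] → .
    (2,2)@(5, 5): e=[23,69,0] → X  [on edge]
    (5,2)@(11, 5): e=[11,9,72] → X
    (6,2)@(13, 5): e=[7,-11,96] → .
    (2,3)@(5, 7): e=[37,47,8] → X
    (5,3)@(11, 7): e=[25,-13,80] → .
    (2,4)@(5, 9): e=[51,25,16] → X
    (4,4)@(9, 9): e=[43,-15,64] → .
    (1,5)@(3, 11): e=[69,23,0] → X  [on edge]
    (3,5)@(7, 11): e=[61,-17,48] → .
  covered (14 px):
    . . . . . . .
    . . . X X . .
    . . X X X X .
    . . X X X . .
    . . X X . . .
    . X X . . . .
    . X . . . . .
    . . . . . . .

Z-buffer (winner per pixel, '.' = empty):
  . . . 0 . . .
  . . 0 1 1 . .
  . . 1 1 1 1 .
  . . 1 1 1 . .
  . . 1 1 . . .
  . 1 1 . . . .
  . 1 . . . . .
  . . . . . . .

Result: 1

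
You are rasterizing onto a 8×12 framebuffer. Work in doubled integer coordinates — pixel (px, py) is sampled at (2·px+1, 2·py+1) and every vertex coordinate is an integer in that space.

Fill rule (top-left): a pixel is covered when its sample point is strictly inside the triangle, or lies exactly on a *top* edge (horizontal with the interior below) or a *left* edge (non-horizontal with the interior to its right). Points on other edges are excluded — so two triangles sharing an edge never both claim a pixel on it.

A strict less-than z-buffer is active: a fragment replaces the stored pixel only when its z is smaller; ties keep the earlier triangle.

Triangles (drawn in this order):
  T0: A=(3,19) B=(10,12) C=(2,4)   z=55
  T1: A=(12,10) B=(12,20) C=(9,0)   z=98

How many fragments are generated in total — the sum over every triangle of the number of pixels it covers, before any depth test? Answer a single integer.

T0:
  2·area = 112  (B↔C swapped to make it positive)
  edge (3, 19)→(2, 4): d=(-1,-15) top-left  bias=+0
  edge (2, 4)→(10, 12): d=(8,8) right/bottom  bias=-1
  edge (10, 12)→(3, 19): d=(-7,7) right/bottom  bias=-1
    (0,1)@(1, 3): e=[-14,0,126] → .  [on edge]
    (1,2)@(3, 5): e=[14,0,98] → .  [on edge]
    (1,3)@(3, 7): e=[12,16,84] → X
    (2,3)@(5, 7): e=[42,0,70] → .  [on edge]
    (7,3)@(15, 7): e=[192,-80,0] → .  [on edge]
    (1,4)@(3, 9): e=[10,32,70] → X
    (2,4)@(5, 9): e=[40,16,56] → X
    (3,4)@(7, 9): e=[70,0,42] → .  [on edge]
    (6,4)@(13, 9): e=[160,-48,0] → .  [on edge]
    (1,5)@(3, 11): e=[8,48,56] → X
    (3,5)@(7, 11): e=[68,16,28] → X
    (4,5)@(9, 11): e=[98,0,14] → .  [on edge]
    (5,5)@(11, 11): e=[128,-16,0] → .  [on edge]
    (4,6)@(9, 13): e=[96,16,0] → .  [on edge]
    (5,6)@(11, 13): e=[126,0,-14] → .  [on edge]
    (3,7)@(7, 15): e=[64,48,0] → .  [on edge]
    (6,7)@(13, 15): e=[154,0,-42] → .  [on edge]
    (2,8)@(5, 17): e=[32,80,0] → .  [on edge]
    (7,8)@(15, 17): e=[182,0,-70] → .  [on edge]
    (1,9)@(3, 19): e=[0,112,0] → .  [on edge]
    (0,10)@(1, 21): e=[-32,144,0] → .  [on edge]
  covered (12 px):
    . . . . . . . .
    . . . . . . . .
    . . . . . . . .
    . X . . . . . .
    . X X . . . . .
    . X X X . . . .
    . X X X . . . .
    . X X . . . . .
    . X . . . . . .
    . . . . . . . .
    . . . . . . . .
    . . . . . . . .
T1:
  2·area = 30
  edge (12, 10)→(12, 20): d=(0,10) right/bottom  bias=-1
  edge (12, 20)→(9, 0): d=(-3,-20) top-left  bias=+0
  edge (9, 0)→(12, 10): d=(3,10) right/bottom  bias=-1
    (5,3)@(11, 7): e=[10,19,1] → X
    (6,3)@(13, 7): e=[-10,59,-19] → .
    (5,4)@(11, 9): e=[10,13,7] → X
    (6,4)@(13, 9): e=[-10,53,-13] → .
    (5,5)@(11, 11): e=[10,7,13] → X
    (6,5)@(13, 11): e=[-10,47,-7] → .
    (5,6)@(11, 13): e=[10,1,19] → X
    (6,6)@(13, 13): e=[-10,41,-1] → .
    (5,7)@(11, 15): e=[10,-5,25] → .
  covered (4 px):
    . . . . . . . .
    . . . . . . . .
    . . . . . . . .
    . . . . . X . .
    . . . . . X . .
    . . . . . X . .
    . . . . . X . .
    . . . . . . . .
    . . . . . . . .
    . . . . . . . .
    . . . . . . . .
    . . . . . . . .

Final: 16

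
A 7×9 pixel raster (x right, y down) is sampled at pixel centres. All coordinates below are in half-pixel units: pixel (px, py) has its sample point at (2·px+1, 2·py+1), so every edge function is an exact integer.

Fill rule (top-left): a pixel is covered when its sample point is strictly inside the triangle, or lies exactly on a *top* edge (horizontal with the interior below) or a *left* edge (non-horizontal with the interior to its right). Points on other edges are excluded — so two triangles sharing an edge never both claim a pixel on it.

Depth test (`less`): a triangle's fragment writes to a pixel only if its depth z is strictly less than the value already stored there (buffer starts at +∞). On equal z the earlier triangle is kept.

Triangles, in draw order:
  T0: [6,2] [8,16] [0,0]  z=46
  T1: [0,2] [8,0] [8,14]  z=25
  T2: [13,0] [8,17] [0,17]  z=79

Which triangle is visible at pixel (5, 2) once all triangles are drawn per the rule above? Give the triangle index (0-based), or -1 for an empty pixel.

T0:
  2·area = 80
  edge (6, 2)→(8, 16): d=(2,14) right/bottom  bias=-1
  edge (8, 16)→(0, 0): d=(-8,-16) top-left  bias=+0
  edge (0, 0)→(6, 2): d=(6,2) right/bottom  bias=-1
    (0,0)@(1, 1): e=[68,8,4] → #
    (1,0)@(3, 1): e=[40,40,0] → ·  [on edge]
    (0,1)@(1, 3): e=[72,-8,16] → ·
    (1,1)@(3, 3): e=[44,24,12] → #
    (2,1)@(5, 3): e=[16,56,8] → #
    (3,1)@(7, 3): e=[-12,88,4] → ·
    (4,1)@(9, 3): e=[-40,120,0] → ·  [on edge]
    (1,2)@(3, 5): e=[48,8,24] → #
    (3,2)@(7, 5): e=[-8,72,16] → ·
    (1,3)@(3, 7): e=[52,-8,36] → ·
    (2,3)@(5, 7): e=[24,24,32] → #
    (3,3)@(7, 7): e=[-4,56,28] → ·
    (3,4)@(7, 9): e=[0,40,40] → ·  [on edge]
  covered (9 px):
    # · · · · · ·
    · # # · · · ·
    · # # · · · ·
    · · # · · · ·
    · · # · · · ·
    · · · # · · ·
    · · · # · · ·
    · · · · · · ·
    · · · · · · ·
T1:
  2·area = 112
  edge (0, 2)→(8, 0): d=(8,-2) top-left  bias=+0
  edge (8, 0)→(8, 14): d=(0,14) right/bottom  bias=-1
  edge (8, 14)→(0, 2): d=(-8,-12) top-left  bias=+0
    (2,0)@(5, 1): e=[2,42,68] → #
    (3,0)@(7, 1): e=[6,14,92] → #
    (4,0)@(9, 1): e=[10,-14,116] → ·
    (0,1)@(1, 3): e=[10,98,4] → #
    (1,1)@(3, 3): e=[14,70,28] → #
    (4,1)@(9, 3): e=[26,-14,100] → ·
    (0,2)@(1, 5): e=[26,98,-12] → ·
    (1,2)@(3, 5): e=[30,70,12] → #
    (4,2)@(9, 5): e=[42,-14,84] → ·
    (1,3)@(3, 7): e=[46,70,-4] → ·
    (2,3)@(5, 7): e=[50,42,20] → #
    (4,3)@(9, 7): e=[58,-14,68] → ·
  covered (14 px):
    · · # # · · ·
    # # # # · · ·
    · # # # · · ·
    · · # # · · ·
    · · # # · · ·
    · · · # · · ·
    · · · · · · ·
    · · · · · · ·
    · · · · · · ·
T2:
  2·area = 136
  edge (13, 0)→(8, 17): d=(-5,17) right/bottom  bias=-1
  edge (8, 17)→(0, 17): d=(-8,0) right/bottom  bias=-1
  edge (0, 17)→(13, 0): d=(13,-17) top-left  bias=+0
    (5,1)@(11, 3): e=[19,112,5] → #
    (6,1)@(13, 3): e=[-15,112,39] → ·
    (5,2)@(11, 5): e=[9,96,31] → #
    (6,2)@(13, 5): e=[-25,96,65] → ·
    (4,3)@(9, 7): e=[33,80,23] → #
    (5,3)@(11, 7): e=[-1,80,57] → ·
    (3,4)@(7, 9): e=[57,64,15] → #
    (5,4)@(11, 9): e=[-11,64,83] → ·
    (2,5)@(5, 11): e=[81,48,7] → #
    (5,5)@(11, 11): e=[-21,48,109] → ·
    (2,6)@(5, 13): e=[71,32,33] → #
    (5,6)@(11, 13): e=[-31,32,135] → ·
    (0,8)@(1, 17): e=[119,0,17] → ·  [on edge]
    (1,8)@(3, 17): e=[85,0,51] → ·  [on edge]
    (2,8)@(5, 17): e=[51,0,85] → ·  [on edge]
    (3,8)@(7, 17): e=[17,0,119] → ·  [on edge]
    (4,8)@(9, 17): e=[-17,0,153] → ·  [on edge]
    (5,8)@(11, 17): e=[-51,0,187] → ·  [on edge]
    (6,8)@(13, 17): e=[-85,0,221] → ·  [on edge]
  covered (14 px):
    · · · · · · ·
    · · · · · # ·
    · · · · · # ·
    · · · · # · ·
    · · · # # · ·
    · · # # # · ·
    · · # # # · ·
    · # # # · · ·
    · · · · · · ·

Z-buffer (winner per pixel, '.' = empty):
  0 . 1 1 . . .
  1 1 1 1 . 2 .
  . 1 1 1 . 2 .
  . . 1 1 2 . .
  . . 1 1 2 . .
  . . 2 1 2 . .
  . . 2 0 2 . .
  . 2 2 2 . . .
  . . . . . . .

Result: 2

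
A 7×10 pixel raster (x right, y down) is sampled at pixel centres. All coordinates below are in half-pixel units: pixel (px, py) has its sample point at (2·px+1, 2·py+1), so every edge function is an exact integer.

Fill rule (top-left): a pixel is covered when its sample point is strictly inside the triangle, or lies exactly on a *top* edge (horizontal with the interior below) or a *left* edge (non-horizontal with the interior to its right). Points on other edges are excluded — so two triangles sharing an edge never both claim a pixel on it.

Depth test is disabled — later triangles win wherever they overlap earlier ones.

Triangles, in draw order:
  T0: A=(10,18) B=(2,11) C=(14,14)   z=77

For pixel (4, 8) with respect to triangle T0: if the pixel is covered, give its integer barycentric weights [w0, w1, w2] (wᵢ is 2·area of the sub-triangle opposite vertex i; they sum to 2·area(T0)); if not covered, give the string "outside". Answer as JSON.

T0:
  2·area = 60
  edge (10, 18)→(2, 11): d=(-8,-7) top-left  bias=+0
  edge (2, 11)→(14, 14): d=(12,3) right/bottom  bias=-1
  edge (14, 14)→(10, 18): d=(-4,4) right/bottom  bias=-1
    (2,6)@(5, 13): e=[5,15,40] → #
    (3,6)@(7, 13): e=[19,9,32] → #
    (4,6)@(9, 13): e=[33,3,24] → #
    (5,6)@(11, 13): e=[47,-3,16] → ·
    (2,7)@(5, 15): e=[-11,39,32] → ·
    (3,7)@(7, 15): e=[3,33,24] → #
    (5,7)@(11, 15): e=[31,21,8] → #
    (6,7)@(13, 15): e=[45,15,0] → ·  [on edge]
    (3,8)@(7, 17): e=[-13,57,16] → ·
    (4,8)@(9, 17): e=[1,51,8] → #
    (5,8)@(11, 17): e=[15,45,0] → ·  [on edge]
    (4,9)@(9, 19): e=[-15,75,0] → ·  [on edge]
  covered (7 px):
    · · · · · · ·
    · · · · · · ·
    · · · · · · ·
    · · · · · · ·
    · · · · · · ·
    · · · · · · ·
    · · # # # · ·
    · · · # # # ·
    · · · · # · ·
    · · · · · · ·

Final: [51,8,1]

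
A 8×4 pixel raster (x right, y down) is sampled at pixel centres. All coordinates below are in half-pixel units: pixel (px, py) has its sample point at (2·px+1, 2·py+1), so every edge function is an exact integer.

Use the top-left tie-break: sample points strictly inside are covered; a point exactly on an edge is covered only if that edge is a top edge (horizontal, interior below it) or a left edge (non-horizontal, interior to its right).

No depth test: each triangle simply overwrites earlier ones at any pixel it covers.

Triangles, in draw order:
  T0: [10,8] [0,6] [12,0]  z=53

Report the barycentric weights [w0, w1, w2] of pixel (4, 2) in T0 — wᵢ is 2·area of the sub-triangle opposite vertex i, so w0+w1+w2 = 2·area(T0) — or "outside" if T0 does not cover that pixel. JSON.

T0:
  2·area = 84
  edge (10, 8)→(0, 6): d=(-10,-2) top-left  bias=+0
  edge (0, 6)→(12, 0): d=(12,-6) top-left  bias=+0
  edge (12, 0)→(10, 8): d=(-2,8) right/bottom  bias=-1
    (5,0)@(11, 1): e=[72,6,6] → █
    (6,0)@(13, 1): e=[76,18,-10] → ·
    (3,1)@(7, 3): e=[44,6,34] → █
    (4,1)@(9, 3): e=[48,18,18] → █
    (6,1)@(13, 3): e=[56,42,-14] → ·
    (1,2)@(3, 5): e=[16,6,62] → █
    (2,2)@(5, 5): e=[20,18,46] → █
    (5,2)@(11, 5): e=[32,54,-2] → ·
    (1,3)@(3, 7): e=[-4,30,58] → ·
    (2,3)@(5, 7): e=[0,42,42] → █  [on edge]
    (5,3)@(11, 7): e=[12,78,-6] → ·
  covered (11 px):
    · · · · · █ · ·
    · · · █ █ █ · ·
    · █ █ █ █ · · ·
    · · █ █ █ · · ·

Answer: [42,14,28]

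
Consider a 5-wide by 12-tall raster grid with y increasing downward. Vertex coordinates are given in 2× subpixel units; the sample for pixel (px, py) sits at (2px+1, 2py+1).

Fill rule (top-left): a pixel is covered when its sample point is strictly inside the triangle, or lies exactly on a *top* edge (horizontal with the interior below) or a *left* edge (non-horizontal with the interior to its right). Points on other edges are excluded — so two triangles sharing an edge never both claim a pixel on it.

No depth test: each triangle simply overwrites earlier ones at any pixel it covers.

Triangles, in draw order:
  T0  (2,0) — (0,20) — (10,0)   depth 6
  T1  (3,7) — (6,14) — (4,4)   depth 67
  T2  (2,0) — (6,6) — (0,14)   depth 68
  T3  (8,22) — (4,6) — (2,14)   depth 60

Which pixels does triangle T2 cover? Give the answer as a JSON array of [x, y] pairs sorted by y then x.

T0:
  2·area = 160  (B↔C swapped to make it positive)
  edge (2, 0)→(10, 0): d=(8,0) top-left  bias=+0
  edge (10, 0)→(0, 20): d=(-10,20) right/bottom  bias=-1
  edge (0, 20)→(2, 0): d=(2,-20) top-left  bias=+0
    (1,0)@(3, 1): e=[8,130,22] → #
    (2,0)@(5, 1): e=[8,90,62] → #
    (3,0)@(7, 1): e=[8,50,102] → #
    (4,0)@(9, 1): e=[8,10,142] → #
    (1,1)@(3, 3): e=[24,110,26] → #
    (4,1)@(9, 3): e=[24,-10,146] → ·
    (1,2)@(3, 5): e=[40,90,30] → #
    (4,2)@(9, 5): e=[40,-30,150] → ·
    (1,3)@(3, 7): e=[56,70,34] → #
    (3,3)@(7, 7): e=[56,-10,114] → ·
    (1,4)@(3, 9): e=[72,50,38] → #
    (3,4)@(7, 9): e=[72,-30,118] → ·
  covered (20 px):
    · # # # #
    · # # # ·
    · # # # ·
    · # # · ·
    · # # · ·
    # # · · ·
    # # · · ·
    # · · · ·
    # · · · ·
    · · · · ·
    · · · · ·
    · · · · ·
T1:
  2·area = 16  (B↔C swapped to make it positive)
  edge (3, 7)→(4, 4): d=(1,-3) top-left  bias=+0
  edge (4, 4)→(6, 14): d=(2,10) right/bottom  bias=-1
  edge (6, 14)→(3, 7): d=(-3,-7) top-left  bias=+0
    (2,0)@(5, 1): e=[0,-16,32] → ·  [on edge]
    (1,3)@(3, 7): e=[0,16,0] → #  [on edge]
    (2,3)@(5, 7): e=[6,-4,14] → ·
    (1,4)@(3, 9): e=[2,20,-6] → ·
    (2,4)@(5, 9): e=[8,0,8] → ·  [on edge]
    (2,5)@(5, 11): e=[10,4,2] → #
    (3,5)@(7, 11): e=[16,-16,16] → ·
    (0,6)@(1, 13): e=[0,48,-32] → ·  [on edge]
    (2,6)@(5, 13): e=[12,8,-4] → ·
    (3,9)@(7, 19): e=[24,0,-8] → ·  [on edge]
    (4,10)@(9, 21): e=[32,-16,0] → ·  [on edge]
  covered (2 px):
    · · · · ·
    · · · · ·
    · · · · ·
    · # · · ·
    · · · · ·
    · · # · ·
    · · · · ·
    · · · · ·
    · · · · ·
    · · · · ·
    · · · · ·
    · · · · ·
T2:
  2·area = 68
  edge (2, 0)→(6, 6): d=(4,6) right/bottom  bias=-1
  edge (6, 6)→(0, 14): d=(-6,8) right/bottom  bias=-1
  edge (0, 14)→(2, 0): d=(2,-14) top-left  bias=+0
    (1,1)@(3, 3): e=[6,42,20] → #
    (2,1)@(5, 3): e=[-6,26,48] → ·
    (1,2)@(3, 5): e=[14,30,24] → #
    (2,2)@(5, 5): e=[2,14,52] → #
    (3,2)@(7, 5): e=[-10,-2,80] → ·
    (0,3)@(1, 7): e=[34,34,0] → #  [on edge]
    (3,3)@(7, 7): e=[-2,-14,84] → ·
    (0,4)@(1, 9): e=[42,22,4] → #
    (2,4)@(5, 9): e=[18,-10,60] → ·
    (0,5)@(1, 11): e=[50,10,8] → #
    (1,5)@(3, 11): e=[38,-6,36] → ·
    (0,6)@(1, 13): e=[58,-2,12] → ·
  covered (9 px):
    · · · · ·
    · # · · ·
    · # # · ·
    # # # · ·
    # # · · ·
    # · · · ·
    · · · · ·
    · · · · ·
    · · · · ·
    · · · · ·
    · · · · ·
    · · · · ·
T3:
  2·area = 64  (B↔C swapped to make it positive)
  edge (8, 22)→(2, 14): d=(-6,-8) top-left  bias=+0
  edge (2, 14)→(4, 6): d=(2,-8) top-left  bias=+0
  edge (4, 6)→(8, 22): d=(4,16) right/bottom  bias=-1
    (1,5)@(3, 11): e=[26,2,36] → #
    (2,5)@(5, 11): e=[42,18,4] → #
    (3,5)@(7, 11): e=[58,34,-28] → ·
    (1,6)@(3, 13): e=[14,6,44] → #
    (3,6)@(7, 13): e=[46,38,-20] → ·
    (1,7)@(3, 15): e=[2,10,52] → #
    (3,7)@(7, 15): e=[34,42,-12] → ·
    (1,8)@(3, 17): e=[-10,14,60] → ·
    (2,8)@(5, 17): e=[6,30,28] → #
    (3,8)@(7, 17): e=[22,46,-4] → ·
    (2,9)@(5, 19): e=[-6,34,36] → ·
    (3,9)@(7, 19): e=[10,50,4] → #
  covered (8 px):
    · · · · ·
    · · · · ·
    · · · · ·
    · · · · ·
    · · · · ·
    · # # · ·
    · # # · ·
    · # # · ·
    · · # · ·
    · · · # ·
    · · · · ·
    · · · · ·

Final: [[1,1],[1,2],[2,2],[0,3],[1,3],[2,3],[0,4],[1,4],[0,5]]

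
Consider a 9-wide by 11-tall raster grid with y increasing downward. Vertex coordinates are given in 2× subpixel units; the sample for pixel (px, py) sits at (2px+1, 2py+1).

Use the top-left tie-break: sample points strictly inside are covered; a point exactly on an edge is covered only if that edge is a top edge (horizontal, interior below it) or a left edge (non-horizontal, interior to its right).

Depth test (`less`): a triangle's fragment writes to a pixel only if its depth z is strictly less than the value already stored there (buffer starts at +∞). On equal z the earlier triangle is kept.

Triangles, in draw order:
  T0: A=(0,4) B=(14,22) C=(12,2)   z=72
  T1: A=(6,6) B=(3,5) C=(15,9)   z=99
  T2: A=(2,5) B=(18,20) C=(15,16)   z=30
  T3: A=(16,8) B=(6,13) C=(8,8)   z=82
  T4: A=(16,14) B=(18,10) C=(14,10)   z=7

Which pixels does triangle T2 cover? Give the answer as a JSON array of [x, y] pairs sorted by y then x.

T0:
  2·area = 244  (B↔C swapped to make it positive)
  edge (0, 4)→(12, 2): d=(12,-2) top-left  bias=+0
  edge (12, 2)→(14, 22): d=(2,20) right/bottom  bias=-1
  edge (14, 22)→(0, 4): d=(-14,-18) top-left  bias=+0
    (3,1)@(7, 3): e=[2,102,140] → █
    (4,1)@(9, 3): e=[6,62,176] → █
    (5,1)@(11, 3): e=[10,22,212] → █
    (6,1)@(13, 3): e=[14,-18,248] → ·
    (0,2)@(1, 5): e=[14,226,4] → █
    (1,2)@(3, 5): e=[18,186,40] → █
    (2,2)@(5, 5): e=[22,146,76] → █
    (6,2)@(13, 5): e=[38,-14,220] → ·
    (0,3)@(1, 7): e=[38,230,-24] → ·
    (1,3)@(3, 7): e=[42,190,12] → █
    (6,3)@(13, 7): e=[62,-10,192] → ·
    (1,4)@(3, 9): e=[66,194,-16] → ·
    (3,6)@(7, 13): e=[122,122,0] → █  [on edge]
  covered (31 px):
    · · · · · · · · ·
    · · · █ █ █ · · ·
    █ █ █ █ █ █ · · ·
    · █ █ █ █ █ · · ·
    · · █ █ █ █ · · ·
    · · · █ █ █ · · ·
    · · · █ █ █ █ · ·
    · · · · █ █ █ · ·
    · · · · · █ █ · ·
    · · · · · · █ · ·
    · · · · · · · · ·
T1:
  degenerate (2·area = 0) — covers nothing
T2:
  2·area = 19  (B↔C swapped to make it positive)
  edge (2, 5)→(15, 16): d=(13,11) right/bottom  bias=-1
  edge (15, 16)→(18, 20): d=(3,4) right/bottom  bias=-1
  edge (18, 20)→(2, 5): d=(-16,-15) top-left  bias=+0
    (4,5)@(9, 11): e=[1,9,9] → █
    (5,5)@(11, 11): e=[-21,1,39] → ·
    (4,6)@(9, 13): e=[27,15,-23] → ·
    (5,6)@(11, 13): e=[5,7,7] → █
    (6,6)@(13, 13): e=[-17,-1,37] → ·
    (5,7)@(11, 15): e=[31,13,-25] → ·
    (6,7)@(13, 15): e=[9,5,5] → █
    (7,7)@(15, 15): e=[-13,-3,35] → ·
    (6,8)@(13, 17): e=[35,11,-27] → ·
    (7,8)@(15, 17): e=[13,3,3] → █
    (8,8)@(17, 17): e=[-9,-5,33] → ·
    (7,9)@(15, 19): e=[39,9,-29] → ·
  covered (5 px):
    · · · · · · · · ·
    · · · · · · · · ·
    · · · · · · · · ·
    · · · · · · · · ·
    · · · · · · · · ·
    · · · · █ · · · ·
    · · · · · █ · · ·
    · · · · · · █ · ·
    · · · · · · · █ ·
    · · · · · · · · █
    · · · · · · · · ·
T3:
  2·area = 40
  edge (16, 8)→(6, 13): d=(-10,5) right/bottom  bias=-1
  edge (6, 13)→(8, 8): d=(2,-5) top-left  bias=+0
  edge (8, 8)→(16, 8): d=(8,0) top-left  bias=+0
    (4,4)@(9, 9): e=[25,7,8] → █
    (5,4)@(11, 9): e=[15,17,8] → █
    (6,4)@(13, 9): e=[5,27,8] → █
    (7,4)@(15, 9): e=[-5,37,8] → ·
    (3,5)@(7, 11): e=[15,1,24] → █
    (5,5)@(11, 11): e=[-5,21,24] → ·
    (6,5)@(13, 11): e=[-15,31,24] → ·
    (3,6)@(7, 13): e=[-5,5,40] → ·
    (4,6)@(9, 13): e=[-15,15,40] → ·
  covered (5 px):
    · · · · · · · · ·
    · · · · · · · · ·
    · · · · · · · · ·
    · · · · · · · · ·
    · · · · █ █ █ · ·
    · · · █ █ · · · ·
    · · · · · · · · ·
    · · · · · · · · ·
    · · · · · · · · ·
    · · · · · · · · ·
    · · · · · · · · ·
T4:
  2·area = 16  (B↔C swapped to make it positive)
  edge (16, 14)→(14, 10): d=(-2,-4) top-left  bias=+0
  edge (14, 10)→(18, 10): d=(4,0) top-left  bias=+0
  edge (18, 10)→(16, 14): d=(-2,4) right/bottom  bias=-1
    (7,5)@(15, 11): e=[2,4,10] → █
    (8,5)@(17, 11): e=[10,4,2] → █
    (7,6)@(15, 13): e=[-2,12,6] → ·
    (8,6)@(17, 13): e=[6,12,-2] → ·
  covered (2 px):
    · · · · · · · · ·
    · · · · · · · · ·
    · · · · · · · · ·
    · · · · · · · · ·
    · · · · · · · · ·
    · · · · · · · █ █
    · · · · · · · · ·
    · · · · · · · · ·
    · · · · · · · · ·
    · · · · · · · · ·
    · · · · · · · · ·

Result: [[4,5],[5,6],[6,7],[7,8],[8,9]]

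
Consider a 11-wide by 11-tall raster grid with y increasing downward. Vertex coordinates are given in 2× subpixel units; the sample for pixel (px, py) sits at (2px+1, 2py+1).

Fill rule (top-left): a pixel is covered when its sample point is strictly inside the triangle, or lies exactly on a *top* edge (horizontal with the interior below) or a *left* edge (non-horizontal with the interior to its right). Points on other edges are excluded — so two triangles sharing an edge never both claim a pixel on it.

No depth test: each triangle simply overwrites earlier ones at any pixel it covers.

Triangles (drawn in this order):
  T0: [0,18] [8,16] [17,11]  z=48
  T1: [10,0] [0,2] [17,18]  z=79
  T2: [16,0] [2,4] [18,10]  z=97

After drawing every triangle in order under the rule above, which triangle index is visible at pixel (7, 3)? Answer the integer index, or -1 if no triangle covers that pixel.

T0:
  2·area = 22  (B↔C swapped to make it positive)
  edge (0, 18)→(17, 11): d=(17,-7) top-left  bias=+0
  edge (17, 11)→(8, 16): d=(-9,5) right/bottom  bias=-1
  edge (8, 16)→(0, 18): d=(-8,2) right/bottom  bias=-1
    (8,5)@(17, 11): e=[0,0,22] → .  [on edge]
    (6,6)@(13, 13): e=[6,2,14] → X
    (7,6)@(15, 13): e=[20,-8,10] → .
    (4,7)@(9, 15): e=[12,4,6] → X
    (5,7)@(11, 15): e=[26,-6,2] → .
    (6,7)@(13, 15): e=[40,-16,-2] → .
    (1,8)@(3, 17): e=[4,16,2] → X
    (2,8)@(5, 17): e=[18,6,-2] → .
    (4,8)@(9, 17): e=[46,-14,-10] → .
    (1,9)@(3, 19): e=[38,-2,-14] → .
  covered (3 px):
    . . . . . . . . . . .
    . . . . . . . . . . .
    . . . . . . . . . . .
    . . . . . . . . . . .
    . . . . . . . . . . .
    . . . . . . . . . . .
    . . . . . . X . . . .
    . . . . X . . . . . .
    . X . . . . . . . . .
    . . . . . . . . . . .
    . . . . . . . . . . .
T1:
  2·area = 194  (B↔C swapped to make it positive)
  edge (10, 0)→(17, 18): d=(7,18) right/bottom  bias=-1
  edge (17, 18)→(0, 2): d=(-17,-16) top-left  bias=+0
  edge (0, 2)→(10, 0): d=(10,-2) top-left  bias=+0
    (2,0)@(5, 1): e=[97,97,0] → X  [on edge]
    (3,0)@(7, 1): e=[61,129,4] → X
    (4,0)@(9, 1): e=[25,161,8] → X
    (5,0)@(11, 1): e=[-11,193,12] → .
    (1,1)@(3, 3): e=[147,31,16] → X
    (5,1)@(11, 3): e=[3,159,32] → X
    (6,1)@(13, 3): e=[-33,191,36] → .
    (1,2)@(3, 5): e=[161,-3,36] → .
    (2,2)@(5, 5): e=[125,29,40] → X
    (6,2)@(13, 5): e=[-19,157,56] → .
    (2,3)@(5, 7): e=[139,-5,60] → .
    (3,3)@(7, 7): e=[103,27,64] → X
  covered (23 px):
    . . X X X . . . . . .
    . X X X X X . . . . .
    . . X X X X . . . . .
    . . . X X X . . . . .
    . . . . X X X . . . .
    . . . . . X X . . . .
    . . . . . . X X . . .
    . . . . . . . X . . .
    . . . . . . . . . . .
    . . . . . . . . . . .
    . . . . . . . . . . .
T2:
  2·area = 148  (B↔C swapped to make it positive)
  edge (16, 0)→(18, 10): d=(2,10) right/bottom  bias=-1
  edge (18, 10)→(2, 4): d=(-16,-6) top-left  bias=+0
  edge (2, 4)→(16, 0): d=(14,-4) top-left  bias=+0
    (6,0)@(13, 1): e=[32,114,2] → X
    (7,0)@(15, 1): e=[12,126,10] → X
    (8,0)@(17, 1): e=[-8,138,18] → .
    (3,1)@(7, 3): e=[96,46,6] → X
    (4,1)@(9, 3): e=[76,58,14] → X
    (5,1)@(11, 3): e=[56,70,22] → X
    (8,1)@(17, 3): e=[-4,106,46] → .
    (2,2)@(5, 5): e=[120,2,26] → X
    (8,2)@(17, 5): e=[0,74,74] → .  [on edge]
    (2,3)@(5, 7): e=[124,-30,54] → .
    (3,3)@(7, 7): e=[104,-18,62] → .
    (4,3)@(9, 7): e=[84,-6,70] → .
    (9,7)@(19, 15): e=[0,-74,222] → .  [on edge]
  covered (18 px):
    . . . . . . X X . . .
    . . . X X X X X . . .
    . . X X X X X X . . .
    . . . . . X X X X . .
    . . . . . . . . X . .
    . . . . . . . . . . .
    . . . . . . . . . . .
    . . . . . . . . . . .
    . . . . . . . . . . .
    . . . . . . . . . . .
    . . . . . . . . . . .

Z-buffer (winner per pixel, '.' = empty):
  . . 1 1 1 . 2 2 . . .
  . 1 1 2 2 2 2 2 . . .
  . . 2 2 2 2 2 2 . . .
  . . . 1 1 2 2 2 2 . .
  . . . . 1 1 1 . 2 . .
  . . . . . 1 1 . . . .
  . . . . . . 1 1 . . .
  . . . . 0 . . 1 . . .
  . 0 . . . . . . . . .
  . . . . . . . . . . .
  . . . . . . . . . . .

Result: 2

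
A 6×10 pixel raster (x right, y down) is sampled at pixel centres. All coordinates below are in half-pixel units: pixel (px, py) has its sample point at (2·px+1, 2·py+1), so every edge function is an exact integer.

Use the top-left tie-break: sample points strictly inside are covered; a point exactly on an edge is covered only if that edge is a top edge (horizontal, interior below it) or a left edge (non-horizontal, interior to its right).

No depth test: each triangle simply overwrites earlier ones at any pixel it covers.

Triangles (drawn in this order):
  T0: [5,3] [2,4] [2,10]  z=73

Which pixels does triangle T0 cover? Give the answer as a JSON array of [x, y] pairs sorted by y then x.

T0:
  2·area = 18  (B↔C swapped to make it positive)
  edge (5, 3)→(2, 10): d=(-3,7) right/bottom  bias=-1
  edge (2, 10)→(2, 4): d=(0,-6) top-left  bias=+0
  edge (2, 4)→(5, 3): d=(3,-1) top-left  bias=+0
    (5,0)@(11, 1): e=[-36,54,0] → ·  [on edge]
    (2,1)@(5, 3): e=[0,18,0] → ·  [on edge]
    (1,2)@(3, 5): e=[8,6,4] → #
    (2,2)@(5, 5): e=[-6,18,6] → ·
    (1,3)@(3, 7): e=[2,6,10] → #
    (2,3)@(5, 7): e=[-12,18,12] → ·
    (1,4)@(3, 9): e=[-4,6,16] → ·
  covered (2 px):
    · · · · · ·
    · · · · · ·
    · # · · · ·
    · # · · · ·
    · · · · · ·
    · · · · · ·
    · · · · · ·
    · · · · · ·
    · · · · · ·
    · · · · · ·

Result: [[1,2],[1,3]]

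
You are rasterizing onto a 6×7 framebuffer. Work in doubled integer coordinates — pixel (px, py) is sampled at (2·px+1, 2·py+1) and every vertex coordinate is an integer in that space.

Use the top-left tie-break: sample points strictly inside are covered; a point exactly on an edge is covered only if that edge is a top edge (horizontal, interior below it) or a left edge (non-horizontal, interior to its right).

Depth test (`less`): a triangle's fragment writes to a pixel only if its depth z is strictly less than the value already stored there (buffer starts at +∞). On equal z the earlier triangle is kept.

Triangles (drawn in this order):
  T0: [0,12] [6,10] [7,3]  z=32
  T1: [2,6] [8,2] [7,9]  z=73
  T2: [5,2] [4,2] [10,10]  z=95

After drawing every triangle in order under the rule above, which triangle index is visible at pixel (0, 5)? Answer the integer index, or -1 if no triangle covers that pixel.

T0:
  2·area = 40  (B↔C swapped to make it positive)
  edge (0, 12)→(7, 3): d=(7,-9) top-left  bias=+0
  edge (7, 3)→(6, 10): d=(-1,7) right/bottom  bias=-1
  edge (6, 10)→(0, 12): d=(-6,2) right/bottom  bias=-1
    (3,1)@(7, 3): e=[0,0,40] → ·  [on edge]
    (2,3)@(5, 7): e=[10,10,20] → █
    (3,3)@(7, 7): e=[28,-4,16] → ·
    (1,4)@(3, 9): e=[6,22,12] → █
    (3,4)@(7, 9): e=[42,-6,4] → ·
    (4,4)@(9, 9): e=[60,-20,0] → ·  [on edge]
    (0,5)@(1, 11): e=[2,34,4] → █
    (1,5)@(3, 11): e=[20,20,0] → ·  [on edge]
    (2,5)@(5, 11): e=[38,6,-4] → ·
    (0,6)@(1, 13): e=[16,32,-8] → ·
  covered (4 px):
    · · · · · ·
    · · · · · ·
    · · · · · ·
    · · █ · · ·
    · █ █ · · ·
    █ · · · · ·
    · · · · · ·
T1:
  2·area = 38
  edge (2, 6)→(8, 2): d=(6,-4) top-left  bias=+0
  edge (8, 2)→(7, 9): d=(-1,7) right/bottom  bias=-1
  edge (7, 9)→(2, 6): d=(-5,-3) top-left  bias=+0
    (3,1)@(7, 3): e=[2,6,30] → █
    (4,1)@(9, 3): e=[10,-8,36] → ·
    (2,2)@(5, 5): e=[6,18,14] → █
    (4,2)@(9, 5): e=[22,-10,26] → ·
    (2,3)@(5, 7): e=[18,16,4] → █
    (4,3)@(9, 7): e=[34,-12,16] → ·
    (2,4)@(5, 9): e=[30,14,-6] → ·
    (3,4)@(7, 9): e=[38,0,0] → ·  [on edge]
  covered (5 px):
    · · · · · ·
    · · · █ · ·
    · · █ █ · ·
    · · █ █ · ·
    · · · · · ·
    · · · · · ·
    · · · · · ·
T2:
  2·area = 8  (B↔C swapped to make it positive)
  edge (5, 2)→(10, 10): d=(5,8) right/bottom  bias=-1
  edge (10, 10)→(4, 2): d=(-6,-8) top-left  bias=+0
  edge (4, 2)→(5, 2): d=(1,0) top-left  bias=+0
    (2,1)@(5, 3): e=[5,2,1] → █
    (3,1)@(7, 3): e=[-11,18,1] → ·
    (2,2)@(5, 5): e=[15,-10,3] → ·
  covered (1 px):
    · · · · · ·
    · · █ · · ·
    · · · · · ·
    · · · · · ·
    · · · · · ·
    · · · · · ·
    · · · · · ·

Z-buffer (winner per pixel, '.' = empty):
  . . . . . .
  . . 2 1 . .
  . . 1 1 . .
  . . 0 1 . .
  . 0 0 . . .
  0 . . . . .
  . . . . . .

Final: 0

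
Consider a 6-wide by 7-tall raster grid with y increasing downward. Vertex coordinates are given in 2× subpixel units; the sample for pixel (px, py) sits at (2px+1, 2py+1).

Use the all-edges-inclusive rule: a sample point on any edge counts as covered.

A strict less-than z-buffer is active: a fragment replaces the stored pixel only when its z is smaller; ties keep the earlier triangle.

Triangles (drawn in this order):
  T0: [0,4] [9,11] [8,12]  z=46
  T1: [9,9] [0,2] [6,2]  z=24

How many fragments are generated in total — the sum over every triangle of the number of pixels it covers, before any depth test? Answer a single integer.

T0:
  2·area = 16
  edge (0, 4)→(9, 11): d=(9,7) inclusive
  edge (9, 11)→(8, 12): d=(-1,1) inclusive
  edge (8, 12)→(0, 4): d=(-8,-8) inclusive
    (0,2)@(1, 5): e=[2,14,0] → #  [on edge]
    (1,2)@(3, 5): e=[-12,12,16] → ·
    (0,3)@(1, 7): e=[20,12,-16] → ·
    (1,3)@(3, 7): e=[6,10,0] → #  [on edge]
    (2,3)@(5, 7): e=[-8,8,16] → ·
    (1,4)@(3, 9): e=[24,8,-16] → ·
    (2,4)@(5, 9): e=[10,6,0] → #  [on edge]
    (3,4)@(7, 9): e=[-4,4,16] → ·
    (5,4)@(11, 9): e=[-32,0,48] → ·  [on edge]
    (2,5)@(5, 11): e=[28,4,-16] → ·
    (3,5)@(7, 11): e=[14,2,0] → #  [on edge]
    (4,5)@(9, 11): e=[0,0,16] → #  [on edge]
    (3,6)@(7, 13): e=[32,0,-16] → ·  [on edge]
    (4,6)@(9, 13): e=[18,-2,0] → ·  [on edge]
  covered (5 px):
    · · · · · ·
    · · · · · ·
    # · · · · ·
    · # · · · ·
    · · # · · ·
    · · · # # ·
    · · · · · ·
T1:
  2·area = 42
  edge (9, 9)→(0, 2): d=(-9,-7) inclusive
  edge (0, 2)→(6, 2): d=(6,0) inclusive
  edge (6, 2)→(9, 9): d=(3,7) inclusive
    (1,1)@(3, 3): e=[12,6,24] → #
    (2,1)@(5, 3): e=[26,6,10] → #
    (3,1)@(7, 3): e=[40,6,-4] → ·
    (1,2)@(3, 5): e=[-6,18,30] → ·
    (2,2)@(5, 5): e=[8,18,16] → #
    (3,2)@(7, 5): e=[22,18,2] → #
    (4,2)@(9, 5): e=[36,18,-12] → ·
    (2,3)@(5, 7): e=[-10,30,22] → ·
    (3,3)@(7, 7): e=[4,30,8] → #
    (4,3)@(9, 7): e=[18,30,-6] → ·
    (3,4)@(7, 9): e=[-14,42,14] → ·
    (4,4)@(9, 9): e=[0,42,0] → #  [on edge]
  covered (6 px):
    · · · · · ·
    · # # · · ·
    · · # # · ·
    · · · # · ·
    · · · · # ·
    · · · · · ·
    · · · · · ·

Answer: 11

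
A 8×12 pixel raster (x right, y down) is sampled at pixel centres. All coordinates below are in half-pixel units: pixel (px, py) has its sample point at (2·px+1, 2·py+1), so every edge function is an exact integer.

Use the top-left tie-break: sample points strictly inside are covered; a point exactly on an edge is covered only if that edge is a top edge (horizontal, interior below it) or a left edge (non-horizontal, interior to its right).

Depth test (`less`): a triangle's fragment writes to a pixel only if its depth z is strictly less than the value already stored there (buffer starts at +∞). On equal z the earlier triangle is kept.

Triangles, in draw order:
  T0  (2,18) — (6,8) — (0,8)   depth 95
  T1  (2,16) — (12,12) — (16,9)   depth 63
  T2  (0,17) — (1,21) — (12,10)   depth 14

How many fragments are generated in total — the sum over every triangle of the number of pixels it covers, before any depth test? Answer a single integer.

T0:
  2·area = 60  (B↔C swapped to make it positive)
  edge (2, 18)→(0, 8): d=(-2,-10) top-left  bias=+0
  edge (0, 8)→(6, 8): d=(6,0) top-left  bias=+0
  edge (6, 8)→(2, 18): d=(-4,10) right/bottom  bias=-1
    (0,4)@(1, 9): e=[8,6,46] → X
    (1,4)@(3, 9): e=[28,6,26] → X
    (2,4)@(5, 9): e=[48,6,6] → X
    (3,4)@(7, 9): e=[68,6,-14] → .
    (0,5)@(1, 11): e=[4,18,38] → X
    (2,5)@(5, 11): e=[44,18,-2] → .
    (0,6)@(1, 13): e=[0,30,30] → X  [on edge]
    (2,6)@(5, 13): e=[40,30,-10] → .
    (0,7)@(1, 15): e=[-4,42,22] → .
    (1,7)@(3, 15): e=[16,42,2] → X
    (2,7)@(5, 15): e=[36,42,-18] → .
    (1,8)@(3, 17): e=[12,54,-6] → .
    (1,11)@(3, 23): e=[0,90,-30] → .  [on edge]
  covered (8 px):
    . . . . . . . .
    . . . . . . . .
    . . . . . . . .
    . . . . . . . .
    X X X . . . . .
    X X . . . . . .
    X X . . . . . .
    . X . . . . . .
    . . . . . . . .
    . . . . . . . .
    . . . . . . . .
    . . . . . . . .
T1:
  2·area = 14  (B↔C swapped to make it positive)
  edge (2, 16)→(16, 9): d=(14,-7) top-left  bias=+0
  edge (16, 9)→(12, 12): d=(-4,3) right/bottom  bias=-1
  edge (12, 12)→(2, 16): d=(-10,4) right/bottom  bias=-1
    (6,5)@(13, 11): e=[7,1,6] → X
    (7,5)@(15, 11): e=[21,-5,-2] → .
    (4,6)@(9, 13): e=[7,5,2] → X
    (5,6)@(11, 13): e=[21,-1,-6] → .
    (6,6)@(13, 13): e=[35,-7,-14] → .
    (4,7)@(9, 15): e=[35,-3,-18] → .
  covered (2 px):
    . . . . . . . .
    . . . . . . . .
    . . . . . . . .
    . . . . . . . .
    . . . . . . . .
    . . . . . . X .
    . . . . X . . .
    . . . . . . . .
    . . . . . . . .
    . . . . . . . .
    . . . . . . . .
    . . . . . . . .
T2:
  2·area = 55  (B↔C swapped to make it positive)
  edge (0, 17)→(12, 10): d=(12,-7) top-left  bias=+0
  edge (12, 10)→(1, 21): d=(-11,11) right/bottom  bias=-1
  edge (1, 21)→(0, 17): d=(-1,-4) top-left  bias=+0
    (7,3)@(15, 7): e=[-15,0,70] → .  [on edge]
    (6,4)@(13, 9): e=[-5,0,60] → .  [on edge]
    (5,5)@(11, 11): e=[5,0,50] → .  [on edge]
    (3,6)@(7, 13): e=[1,22,32] → X
    (4,6)@(9, 13): e=[15,0,40] → .  [on edge]
    (2,7)@(5, 15): e=[11,22,22] → X
    (3,7)@(7, 15): e=[25,0,30] → .  [on edge]
    (0,8)@(1, 17): e=[7,44,4] → X
    (1,8)@(3, 17): e=[21,22,12] → X
    (2,8)@(5, 17): e=[35,0,20] → .  [on edge]
    (0,9)@(1, 19): e=[31,22,2] → X
    (1,9)@(3, 19): e=[45,0,10] → .  [on edge]
    (0,10)@(1, 21): e=[55,0,0] → .  [on edge]
  covered (5 px):
    . . . . . . . .
    . . . . . . . .
    . . . . . . . .
    . . . . . . . .
    . . . . . . . .
    . . . . . . . .
    . . . X . . . .
    . . X . . . . .
    X X . . . . . .
    X . . . . . . .
    . . . . . . . .
    . . . . . . . .

Answer: 15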